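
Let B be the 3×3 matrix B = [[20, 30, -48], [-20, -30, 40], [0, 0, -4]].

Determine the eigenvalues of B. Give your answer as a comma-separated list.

The characteristic polynomial is p(μ) = det(μI - B).
Cofactor expansion gives p(μ) = μ^3 + 14μ^2 + 40μ.
Rational-root test: μ = -4 gives p(-4) = 0.
Dividing by (μ + 4) leaves μ^2 + 10μ.
The quadratic factors as (μ + 10)·μ.
Eigenvalues: -10, -4, 0.

-10, -4, 0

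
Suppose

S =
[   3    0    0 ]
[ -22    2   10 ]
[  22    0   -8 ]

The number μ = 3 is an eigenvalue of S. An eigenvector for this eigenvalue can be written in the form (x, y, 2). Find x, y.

1, -2

We need (S - 3I)v = 0.
S - 3I = [[0, 0, 0], [-22, -1, 10], [22, 0, -11]].
Row 1: (0)·x + (0)·y + (0)·2 = 0
Row 2: (-22)·x + (-1)·y + (10)·2 = 0
Row 3: (22)·x + (0)·y + (-11)·2 = 0
Solving gives x = 1, y = -2.
Check: S·(1, -2, 2) = (3, -6, 6) = 3·(1, -2, 2).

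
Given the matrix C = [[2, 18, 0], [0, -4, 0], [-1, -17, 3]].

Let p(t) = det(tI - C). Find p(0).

p(0) = det(0·I − C) = det(−C) = (−1)^3·det(C).
det(C) = -24, so p(0) = 24.

24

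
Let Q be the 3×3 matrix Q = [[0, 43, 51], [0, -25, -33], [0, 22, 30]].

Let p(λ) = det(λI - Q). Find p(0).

p(0) = det(0·I − Q) = det(−Q) = (−1)^3·det(Q).
det(Q) = 0, so p(0) = 0.

0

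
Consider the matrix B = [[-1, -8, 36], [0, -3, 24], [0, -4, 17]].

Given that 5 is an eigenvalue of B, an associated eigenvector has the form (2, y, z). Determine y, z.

3, 1

We need (B - 5I)v = 0.
B - 5I = [[-6, -8, 36], [0, -8, 24], [0, -4, 12]].
Row 1: (-6)·2 + (-8)·y + (36)·z = 0
Row 2: (0)·2 + (-8)·y + (24)·z = 0
Row 3: (0)·2 + (-4)·y + (12)·z = 0
Solving gives y = 3, z = 1.
Check: B·(2, 3, 1) = (10, 15, 5) = 5·(2, 3, 1).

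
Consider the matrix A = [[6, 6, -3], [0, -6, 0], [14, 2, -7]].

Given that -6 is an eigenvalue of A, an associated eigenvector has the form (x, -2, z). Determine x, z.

We need (A + 6I)v = 0.
A + 6I = [[12, 6, -3], [0, 0, 0], [14, 2, -1]].
Row 1: (12)·x + (6)·-2 + (-3)·z = 0
Row 2: (0)·x + (0)·-2 + (0)·z = 0
Row 3: (14)·x + (2)·-2 + (-1)·z = 0
Solving gives x = 0, z = -4.
Check: A·(0, -2, -4) = (0, 12, 24) = -6·(0, -2, -4).

0, -4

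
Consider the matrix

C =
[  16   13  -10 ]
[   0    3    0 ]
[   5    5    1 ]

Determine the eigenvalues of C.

3, 6, 11

The characteristic polynomial is p(λ) = det(λI - C).
Cofactor expansion gives p(λ) = λ^3 - 20λ^2 + 117λ - 198.
Rational-root test: λ = 3 gives p(3) = 0.
Dividing by (λ - 3) leaves λ^2 - 17λ + 66.
The quadratic factors as (λ - 6)·(λ - 11).
Eigenvalues: 3, 6, 11.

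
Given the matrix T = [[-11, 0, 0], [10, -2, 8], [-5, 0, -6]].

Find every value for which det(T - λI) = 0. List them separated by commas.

The characteristic polynomial is p(lambda) = det(lambda·I - T).
Expanding the 3×3 determinant: p(lambda) = lambda^3 + 19·lambda^2 + 100·lambda + 132.
Try lambda = -2: p(-2) = 0, so -2 is a root.
Factor out (lambda + 2): p(lambda) = (lambda + 2)·(lambda^2 + 17·lambda + 66).
The quadratic factors as (lambda + 11)·(lambda + 6).
Eigenvalues: -11, -6, -2.

-11, -6, -2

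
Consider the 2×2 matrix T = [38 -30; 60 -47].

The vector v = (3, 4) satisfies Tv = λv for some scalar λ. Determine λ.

-2

Compute Tv: T·(3, 4) = (-6, -8).
Since Tv = λv, compare component 1: -6 = λ·3, so λ = -2.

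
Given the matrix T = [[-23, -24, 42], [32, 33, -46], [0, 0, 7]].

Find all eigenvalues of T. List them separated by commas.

Compute the characteristic polynomial p(s) = det(sI - T).
Cofactor expansion gives p(s) = s^3 - 17s^2 + 79s - 63.
Rational-root test: s = 1 gives p(1) = 0.
Factor out (s - 1): p(s) = (s - 1)·(s^2 - 16s + 63).
The quadratic factors as (s - 7)·(s - 9).
Eigenvalues: 1, 7, 9.

1, 7, 9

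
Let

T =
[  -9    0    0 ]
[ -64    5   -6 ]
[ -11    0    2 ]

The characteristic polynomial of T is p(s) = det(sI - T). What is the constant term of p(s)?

p(s) = s^3 + 2s^2 - 53s + 90.
The constant term is 90.

90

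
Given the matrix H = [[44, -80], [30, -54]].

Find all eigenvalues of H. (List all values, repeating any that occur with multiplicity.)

det(H - tI) = (44 - t)(-54 - t) - (-80)·(30) = t^2 + 10t + 24.
This factors as (t + 6)·(t + 4) = 0.
Eigenvalues: -6, -4.

-6, -4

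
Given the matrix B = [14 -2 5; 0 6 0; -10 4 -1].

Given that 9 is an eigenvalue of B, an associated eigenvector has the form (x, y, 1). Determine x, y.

We need (B - 9I)v = 0.
B - 9I = [[5, -2, 5], [0, -3, 0], [-10, 4, -10]].
Row 1: (5)·x + (-2)·y + (5)·1 = 0
Row 2: (0)·x + (-3)·y + (0)·1 = 0
Row 3: (-10)·x + (4)·y + (-10)·1 = 0
Solving gives x = -1, y = 0.
Check: B·(-1, 0, 1) = (-9, 0, 9) = 9·(-1, 0, 1).

-1, 0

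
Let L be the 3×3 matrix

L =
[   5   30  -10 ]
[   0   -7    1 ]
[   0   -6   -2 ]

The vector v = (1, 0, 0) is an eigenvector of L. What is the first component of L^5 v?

First find the eigenvalue: Lv = (5, 0, 0) = 5·(1, 0, 0), so λ = 5.
Then L^5 v = λ^5·v = 5^5·(1, 0, 0) = 3125·(1, 0, 0) = (3125, 0, 0).

3125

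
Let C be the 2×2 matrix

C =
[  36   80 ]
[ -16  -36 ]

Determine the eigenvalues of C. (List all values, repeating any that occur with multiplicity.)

-4, 4

det(C - sI) = (36 - s)(-36 - s) - (80)·(-16) = s^2 - 16.
This factors as (s + 4)·(s - 4) = 0.
Eigenvalues: -4, 4.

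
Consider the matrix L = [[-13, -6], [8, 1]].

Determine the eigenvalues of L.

det(L - lambda·I) = (-13 - lambda)(1 - lambda) - (-6)·(8) = lambda^2 + 12·lambda + 35.
This factors as (lambda + 7)·(lambda + 5) = 0.
Eigenvalues: -7, -5.

-7, -5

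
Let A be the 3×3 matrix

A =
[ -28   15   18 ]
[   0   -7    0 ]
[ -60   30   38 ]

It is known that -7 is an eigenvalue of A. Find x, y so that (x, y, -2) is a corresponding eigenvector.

We need (A + 7I)v = 0.
A + 7I = [[-21, 15, 18], [0, 0, 0], [-60, 30, 45]].
Row 1: (-21)·x + (15)·y + (18)·-2 = 0
Row 2: (0)·x + (0)·y + (0)·-2 = 0
Row 3: (-60)·x + (30)·y + (45)·-2 = 0
Solving gives x = -1, y = 1.
Check: A·(-1, 1, -2) = (7, -7, 14) = -7·(-1, 1, -2).

-1, 1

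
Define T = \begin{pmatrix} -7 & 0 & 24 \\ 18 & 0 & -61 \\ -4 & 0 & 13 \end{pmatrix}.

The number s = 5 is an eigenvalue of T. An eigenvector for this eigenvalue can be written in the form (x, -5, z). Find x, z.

2, 1

We need (T - 5I)v = 0.
T - 5I = [[-12, 0, 24], [18, -5, -61], [-4, 0, 8]].
Row 1: (-12)·x + (0)·-5 + (24)·z = 0
Row 2: (18)·x + (-5)·-5 + (-61)·z = 0
Row 3: (-4)·x + (0)·-5 + (8)·z = 0
Solving gives x = 2, z = 1.
Check: T·(2, -5, 1) = (10, -25, 5) = 5·(2, -5, 1).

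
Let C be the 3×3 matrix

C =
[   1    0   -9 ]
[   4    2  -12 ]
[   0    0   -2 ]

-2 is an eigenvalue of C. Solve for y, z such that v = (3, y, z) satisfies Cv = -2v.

We need (C + 2I)v = 0.
C + 2I = [[3, 0, -9], [4, 4, -12], [0, 0, 0]].
Row 1: (3)·3 + (0)·y + (-9)·z = 0
Row 2: (4)·3 + (4)·y + (-12)·z = 0
Row 3: (0)·3 + (0)·y + (0)·z = 0
Solving gives y = 0, z = 1.
Check: C·(3, 0, 1) = (-6, 0, -2) = -2·(3, 0, 1).

0, 1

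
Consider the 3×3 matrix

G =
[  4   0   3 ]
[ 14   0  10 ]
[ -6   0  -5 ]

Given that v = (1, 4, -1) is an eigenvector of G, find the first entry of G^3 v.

First find the eigenvalue: Gv = (1, 4, -1) = 1·(1, 4, -1), so λ = 1.
Then G^3 v = λ^3·v = 1^3·(1, 4, -1) = 1·(1, 4, -1) = (1, 4, -1).

1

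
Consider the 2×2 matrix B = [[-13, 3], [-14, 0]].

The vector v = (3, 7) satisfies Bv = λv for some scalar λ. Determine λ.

-6

Compute Bv: B·(3, 7) = (-18, -42).
Since Bv = λv, compare component 1: -18 = λ·3, so λ = -6.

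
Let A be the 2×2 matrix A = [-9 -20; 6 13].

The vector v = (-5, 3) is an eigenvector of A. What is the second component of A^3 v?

81

First find the eigenvalue: Av = (-15, 9) = 3·(-5, 3), so λ = 3.
Then A^3 v = λ^3·v = 3^3·(-5, 3) = 27·(-5, 3) = (-135, 81).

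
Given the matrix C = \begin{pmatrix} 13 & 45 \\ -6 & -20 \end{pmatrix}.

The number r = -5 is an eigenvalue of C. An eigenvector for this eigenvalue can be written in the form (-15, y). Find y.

We need (C + 5I)v = 0.
C + 5I = [[18, 45], [-6, -15]].
Row 1: (18)·-15 + (45)·y = 0
Row 2: (-6)·-15 + (-15)·y = 0
Solving gives y = 6.
Check: C·(-15, 6) = (75, -30) = -5·(-15, 6).

6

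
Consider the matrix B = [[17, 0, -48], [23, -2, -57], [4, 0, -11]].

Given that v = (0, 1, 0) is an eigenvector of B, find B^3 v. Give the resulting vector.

First find the eigenvalue: Bv = (0, -2, 0) = -2·(0, 1, 0), so λ = -2.
Then B^3 v = λ^3·v = (-2)^3·(0, 1, 0) = -8·(0, 1, 0) = (0, -8, 0).

(0, -8, 0)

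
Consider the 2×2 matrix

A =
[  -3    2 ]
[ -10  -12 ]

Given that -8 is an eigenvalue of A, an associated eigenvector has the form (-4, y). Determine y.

10

We need (A + 8I)v = 0.
A + 8I = [[5, 2], [-10, -4]].
Row 1: (5)·-4 + (2)·y = 0
Row 2: (-10)·-4 + (-4)·y = 0
Solving gives y = 10.
Check: A·(-4, 10) = (32, -80) = -8·(-4, 10).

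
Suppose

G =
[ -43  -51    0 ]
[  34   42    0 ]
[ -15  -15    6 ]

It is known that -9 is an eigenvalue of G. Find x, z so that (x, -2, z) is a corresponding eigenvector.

3, 1

We need (G + 9I)v = 0.
G + 9I = [[-34, -51, 0], [34, 51, 0], [-15, -15, 15]].
Row 1: (-34)·x + (-51)·-2 + (0)·z = 0
Row 2: (34)·x + (51)·-2 + (0)·z = 0
Row 3: (-15)·x + (-15)·-2 + (15)·z = 0
Solving gives x = 3, z = 1.
Check: G·(3, -2, 1) = (-27, 18, -9) = -9·(3, -2, 1).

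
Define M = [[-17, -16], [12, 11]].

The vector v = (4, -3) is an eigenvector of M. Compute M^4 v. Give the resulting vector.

(2500, -1875)

First find the eigenvalue: Mv = (-20, 15) = -5·(4, -3), so λ = -5.
Then M^4 v = λ^4·v = (-5)^4·(4, -3) = 625·(4, -3) = (2500, -1875).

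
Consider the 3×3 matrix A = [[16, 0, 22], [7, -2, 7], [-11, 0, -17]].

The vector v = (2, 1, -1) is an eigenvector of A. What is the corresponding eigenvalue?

Compute Av: A·(2, 1, -1) = (10, 5, -5).
Since Av = λv, compare component 1: 10 = λ·2, so λ = 5.

5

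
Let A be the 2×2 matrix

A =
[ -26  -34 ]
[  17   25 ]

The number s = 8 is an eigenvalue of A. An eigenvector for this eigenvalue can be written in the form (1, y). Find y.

-1

We need (A - 8I)v = 0.
A - 8I = [[-34, -34], [17, 17]].
Row 1: (-34)·1 + (-34)·y = 0
Row 2: (17)·1 + (17)·y = 0
Solving gives y = -1.
Check: A·(1, -1) = (8, -8) = 8·(1, -1).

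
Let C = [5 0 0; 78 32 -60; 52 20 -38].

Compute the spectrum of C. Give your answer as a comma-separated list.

Set up det(μI - C) = 0.
Expanding along the first row, p(μ) = μ^3 + μ^2 - 46μ + 80.
Since p(2) = 0, μ = 2 is a root.
Factor out (μ - 2): p(μ) = (μ - 2)·(μ^2 + 3μ - 40).
The quadratic factors as (μ + 8)·(μ - 5).
Eigenvalues: -8, 2, 5.

-8, 2, 5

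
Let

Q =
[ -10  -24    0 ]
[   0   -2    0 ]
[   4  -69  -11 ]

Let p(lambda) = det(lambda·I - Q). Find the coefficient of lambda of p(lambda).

p(lambda) = lambda^3 + 23·lambda^2 + 152·lambda + 220.
The coefficient of lambda is 152.

152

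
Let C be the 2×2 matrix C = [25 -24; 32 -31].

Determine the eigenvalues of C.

det(C - μI) = (25 - μ)(-31 - μ) - (-24)·(32) = μ^2 + 6μ - 7.
This factors as (μ + 7)·(μ - 1) = 0.
Eigenvalues: -7, 1.

-7, 1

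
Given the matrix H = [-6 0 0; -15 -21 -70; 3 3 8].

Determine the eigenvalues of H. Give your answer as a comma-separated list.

-7, -6, -6

The characteristic polynomial is p(s) = det(sI - H).
Expanding along the first row, p(s) = s^3 + 19s^2 + 120s + 252.
Since p(-6) = 0, s = -6 is a root.
Dividing by (s + 6) leaves s^2 + 13s + 42.
The quadratic factors as (s + 7)·(s + 6).
Eigenvalues: -7, -6, -6.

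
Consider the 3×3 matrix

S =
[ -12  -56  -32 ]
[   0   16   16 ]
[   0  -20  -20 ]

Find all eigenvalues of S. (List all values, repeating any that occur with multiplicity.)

-12, -4, 0

The characteristic polynomial is p(λ) = det(λI - S).
Cofactor expansion gives p(λ) = λ^3 + 16λ^2 + 48λ.
Rational-root test: λ = 0 gives p(0) = 0.
Factor out λ: p(λ) = λ·(λ^2 + 16λ + 48).
The quadratic factors as (λ + 12)·(λ + 4).
Eigenvalues: -12, -4, 0.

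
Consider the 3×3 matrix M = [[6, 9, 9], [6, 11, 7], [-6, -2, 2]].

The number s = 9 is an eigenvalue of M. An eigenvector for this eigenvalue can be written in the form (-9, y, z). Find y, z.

-15, 12

We need (M - 9I)v = 0.
M - 9I = [[-3, 9, 9], [6, 2, 7], [-6, -2, -7]].
Row 1: (-3)·-9 + (9)·y + (9)·z = 0
Row 2: (6)·-9 + (2)·y + (7)·z = 0
Row 3: (-6)·-9 + (-2)·y + (-7)·z = 0
Solving gives y = -15, z = 12.
Check: M·(-9, -15, 12) = (-81, -135, 108) = 9·(-9, -15, 12).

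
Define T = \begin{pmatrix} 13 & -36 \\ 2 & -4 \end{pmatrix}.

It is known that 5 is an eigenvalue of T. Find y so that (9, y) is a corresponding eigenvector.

2

We need (T - 5I)v = 0.
T - 5I = [[8, -36], [2, -9]].
Row 1: (8)·9 + (-36)·y = 0
Row 2: (2)·9 + (-9)·y = 0
Solving gives y = 2.
Check: T·(9, 2) = (45, 10) = 5·(9, 2).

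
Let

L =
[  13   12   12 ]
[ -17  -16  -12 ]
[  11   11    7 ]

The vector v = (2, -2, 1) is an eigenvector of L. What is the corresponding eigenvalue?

7

Compute Lv: L·(2, -2, 1) = (14, -14, 7).
Since Lv = λv, compare component 1: 14 = λ·2, so λ = 7.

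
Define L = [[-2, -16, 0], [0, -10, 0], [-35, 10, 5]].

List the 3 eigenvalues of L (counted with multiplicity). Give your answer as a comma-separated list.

-10, -2, 5

The characteristic polynomial is p(lambda) = det(lambda·I - L).
Expanding along the first row, p(lambda) = lambda^3 + 7·lambda^2 - 40·lambda - 100.
Since p(5) = 0, lambda = 5 is a root.
Dividing by (lambda - 5) leaves lambda^2 + 12·lambda + 20.
The quadratic factors as (lambda + 10)·(lambda + 2).
Eigenvalues: -10, -2, 5.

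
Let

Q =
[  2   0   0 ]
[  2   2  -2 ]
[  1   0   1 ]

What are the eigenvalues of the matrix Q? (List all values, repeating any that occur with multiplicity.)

1, 2, 2

Set up det(tI - Q) = 0.
Expanding the 3×3 determinant: p(t) = t^3 - 5t^2 + 8t - 4.
Rational-root test: t = 2 gives p(2) = 0.
Factor out (t - 2): p(t) = (t - 2)·(t^2 - 3t + 2).
The quadratic factors as (t - 1)·(t - 2).
Eigenvalues: 1, 2, 2.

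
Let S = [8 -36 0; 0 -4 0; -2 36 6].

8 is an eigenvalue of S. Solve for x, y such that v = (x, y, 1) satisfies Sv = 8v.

-1, 0

We need (S - 8I)v = 0.
S - 8I = [[0, -36, 0], [0, -12, 0], [-2, 36, -2]].
Row 1: (0)·x + (-36)·y + (0)·1 = 0
Row 2: (0)·x + (-12)·y + (0)·1 = 0
Row 3: (-2)·x + (36)·y + (-2)·1 = 0
Solving gives x = -1, y = 0.
Check: S·(-1, 0, 1) = (-8, 0, 8) = 8·(-1, 0, 1).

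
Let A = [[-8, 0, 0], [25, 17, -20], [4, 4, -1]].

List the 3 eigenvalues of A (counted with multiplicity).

-8, 7, 9

Compute the characteristic polynomial p(lambda) = det(lambda·I - A).
Expanding the 3×3 determinant: p(lambda) = lambda^3 - 8·lambda^2 - 65·lambda + 504.
Since p(7) = 0, lambda = 7 is a root.
Factor out (lambda - 7): p(lambda) = (lambda - 7)·(lambda^2 - lambda - 72).
The quadratic factors as (lambda + 8)·(lambda - 9).
Eigenvalues: -8, 7, 9.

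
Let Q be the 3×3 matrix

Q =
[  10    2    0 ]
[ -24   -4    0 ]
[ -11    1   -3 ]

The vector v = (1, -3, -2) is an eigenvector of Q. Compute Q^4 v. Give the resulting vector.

(256, -768, -512)

First find the eigenvalue: Qv = (4, -12, -8) = 4·(1, -3, -2), so λ = 4.
Then Q^4 v = λ^4·v = 4^4·(1, -3, -2) = 256·(1, -3, -2) = (256, -768, -512).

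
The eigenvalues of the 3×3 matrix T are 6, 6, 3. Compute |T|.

108

det(T) is the product of the eigenvalues: (6) · (6) · (3) = 108.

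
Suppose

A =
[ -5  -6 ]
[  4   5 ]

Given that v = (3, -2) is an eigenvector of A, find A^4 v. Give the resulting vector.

First find the eigenvalue: Av = (-3, 2) = -1·(3, -2), so λ = -1.
Then A^4 v = λ^4·v = (-1)^4·(3, -2) = 1·(3, -2) = (3, -2).

(3, -2)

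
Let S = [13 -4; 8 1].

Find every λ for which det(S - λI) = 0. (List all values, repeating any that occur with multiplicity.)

det(S - μI) = (13 - μ)(1 - μ) - (-4)·(8) = μ^2 - 14μ + 45.
This factors as (μ - 5)·(μ - 9) = 0.
Eigenvalues: 5, 9.

5, 9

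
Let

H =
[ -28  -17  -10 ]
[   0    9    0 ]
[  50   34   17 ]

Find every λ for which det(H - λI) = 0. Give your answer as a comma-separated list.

Compute the characteristic polynomial p(s) = det(sI - H).
Cofactor expansion gives p(s) = s^3 + 2s^2 - 75s - 216.
Try s = -3: p(-3) = 0, so -3 is a root.
Dividing by (s + 3) leaves s^2 - s - 72.
The quadratic factors as (s + 8)·(s - 9).
Eigenvalues: -8, -3, 9.

-8, -3, 9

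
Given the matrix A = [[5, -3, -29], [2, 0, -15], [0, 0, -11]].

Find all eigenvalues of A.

-11, 2, 3

Set up det(λI - A) = 0.
Cofactor expansion gives p(λ) = λ^3 + 6λ^2 - 49λ + 66.
Try λ = 2: p(2) = 0, so 2 is a root.
Factor out (λ - 2): p(λ) = (λ - 2)·(λ^2 + 8λ - 33).
The quadratic factors as (λ + 11)·(λ - 3).
Eigenvalues: -11, 2, 3.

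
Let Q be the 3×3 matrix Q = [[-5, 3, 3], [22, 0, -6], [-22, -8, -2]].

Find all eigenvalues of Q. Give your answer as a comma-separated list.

-8, -5, 6

Compute the characteristic polynomial p(μ) = det(μI - Q).
Expanding the 3×3 determinant: p(μ) = μ^3 + 7μ^2 - 38μ - 240.
Try μ = -5: p(-5) = 0, so -5 is a root.
Dividing by (μ + 5) leaves μ^2 + 2μ - 48.
The quadratic factors as (μ + 8)·(μ - 6).
Eigenvalues: -8, -5, 6.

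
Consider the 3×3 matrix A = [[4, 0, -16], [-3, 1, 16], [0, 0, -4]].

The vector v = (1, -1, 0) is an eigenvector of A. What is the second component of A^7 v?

First find the eigenvalue: Av = (4, -4, 0) = 4·(1, -1, 0), so λ = 4.
Then A^7 v = λ^7·v = 4^7·(1, -1, 0) = 16384·(1, -1, 0) = (16384, -16384, 0).

-16384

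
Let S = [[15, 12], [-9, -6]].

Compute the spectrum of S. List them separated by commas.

3, 6

det(S - rI) = (15 - r)(-6 - r) - (12)·(-9) = r^2 - 9r + 18.
This factors as (r - 3)·(r - 6) = 0.
Eigenvalues: 3, 6.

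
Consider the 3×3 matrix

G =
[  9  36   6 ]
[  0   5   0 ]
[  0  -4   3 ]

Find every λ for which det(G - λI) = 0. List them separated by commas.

3, 5, 9

Set up det(λI - G) = 0.
Cofactor expansion gives p(λ) = λ^3 - 17λ^2 + 87λ - 135.
Try λ = 9: p(9) = 0, so 9 is a root.
Factor out (λ - 9): p(λ) = (λ - 9)·(λ^2 - 8λ + 15).
The quadratic factors as (λ - 3)·(λ - 5).
Eigenvalues: 3, 5, 9.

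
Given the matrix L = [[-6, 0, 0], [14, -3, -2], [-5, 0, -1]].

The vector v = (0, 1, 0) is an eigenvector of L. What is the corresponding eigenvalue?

Compute Lv: L·(0, 1, 0) = (0, -3, 0).
Since Lv = λv, compare component 2: -3 = λ·1, so λ = -3.

-3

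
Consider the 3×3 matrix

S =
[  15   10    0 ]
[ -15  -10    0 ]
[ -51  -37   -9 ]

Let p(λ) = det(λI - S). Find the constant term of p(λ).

p(λ) = λ^3 + 4λ^2 - 45λ.
The constant term is 0.

0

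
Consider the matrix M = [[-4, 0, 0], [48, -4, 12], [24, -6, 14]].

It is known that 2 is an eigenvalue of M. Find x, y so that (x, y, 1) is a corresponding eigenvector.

0, 2

We need (M - 2I)v = 0.
M - 2I = [[-6, 0, 0], [48, -6, 12], [24, -6, 12]].
Row 1: (-6)·x + (0)·y + (0)·1 = 0
Row 2: (48)·x + (-6)·y + (12)·1 = 0
Row 3: (24)·x + (-6)·y + (12)·1 = 0
Solving gives x = 0, y = 2.
Check: M·(0, 2, 1) = (0, 4, 2) = 2·(0, 2, 1).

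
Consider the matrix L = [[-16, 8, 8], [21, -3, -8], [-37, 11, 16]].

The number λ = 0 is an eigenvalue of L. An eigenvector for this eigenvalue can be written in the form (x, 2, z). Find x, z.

We need (L)v = 0.
L = [[-16, 8, 8], [21, -3, -8], [-37, 11, 16]].
Row 1: (-16)·x + (8)·2 + (8)·z = 0
Row 2: (21)·x + (-3)·2 + (-8)·z = 0
Row 3: (-37)·x + (11)·2 + (16)·z = 0
Solving gives x = -2, z = -6.
Check: L·(-2, 2, -6) = (0, 0, 0) = 0·(-2, 2, -6).

-2, -6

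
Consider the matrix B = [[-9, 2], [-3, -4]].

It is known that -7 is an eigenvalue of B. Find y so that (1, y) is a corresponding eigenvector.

We need (B + 7I)v = 0.
B + 7I = [[-2, 2], [-3, 3]].
Row 1: (-2)·1 + (2)·y = 0
Row 2: (-3)·1 + (3)·y = 0
Solving gives y = 1.
Check: B·(1, 1) = (-7, -7) = -7·(1, 1).

1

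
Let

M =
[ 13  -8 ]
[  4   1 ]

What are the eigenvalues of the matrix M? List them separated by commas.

5, 9

det(M - lambda·I) = (13 - lambda)(1 - lambda) - (-8)·(4) = lambda^2 - 14·lambda + 45.
This factors as (lambda - 5)·(lambda - 9) = 0.
Eigenvalues: 5, 9.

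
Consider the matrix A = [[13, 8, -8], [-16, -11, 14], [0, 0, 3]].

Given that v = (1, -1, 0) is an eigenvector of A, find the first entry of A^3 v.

First find the eigenvalue: Av = (5, -5, 0) = 5·(1, -1, 0), so λ = 5.
Then A^3 v = λ^3·v = 5^3·(1, -1, 0) = 125·(1, -1, 0) = (125, -125, 0).

125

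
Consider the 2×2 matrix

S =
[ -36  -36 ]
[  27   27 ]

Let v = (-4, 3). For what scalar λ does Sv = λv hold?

-9

Compute Sv: S·(-4, 3) = (36, -27).
Since Sv = λv, compare component 1: 36 = λ·-4, so λ = -9.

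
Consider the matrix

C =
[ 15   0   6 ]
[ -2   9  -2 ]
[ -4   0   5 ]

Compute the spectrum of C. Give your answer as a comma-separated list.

Set up det(λI - C) = 0.
Expanding the 3×3 determinant: p(λ) = λ^3 - 29λ^2 + 279λ - 891.
Rational-root test: λ = 9 gives p(9) = 0.
Dividing by (λ - 9) leaves λ^2 - 20λ + 99.
The quadratic factors as (λ - 9)·(λ - 11).
Eigenvalues: 9, 9, 11.

9, 9, 11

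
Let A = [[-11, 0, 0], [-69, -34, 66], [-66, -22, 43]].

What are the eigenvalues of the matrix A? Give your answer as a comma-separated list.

Set up det(sI - A) = 0.
Expanding the 3×3 determinant: p(s) = s^3 + 2s^2 - 109s - 110.
Rational-root test: s = -1 gives p(-1) = 0.
Dividing by (s + 1) leaves s^2 + s - 110.
The quadratic factors as (s + 11)·(s - 10).
Eigenvalues: -11, -1, 10.

-11, -1, 10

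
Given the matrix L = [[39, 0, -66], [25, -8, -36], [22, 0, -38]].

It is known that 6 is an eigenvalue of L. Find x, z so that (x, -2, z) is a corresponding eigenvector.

We need (L - 6I)v = 0.
L - 6I = [[33, 0, -66], [25, -14, -36], [22, 0, -44]].
Row 1: (33)·x + (0)·-2 + (-66)·z = 0
Row 2: (25)·x + (-14)·-2 + (-36)·z = 0
Row 3: (22)·x + (0)·-2 + (-44)·z = 0
Solving gives x = -4, z = -2.
Check: L·(-4, -2, -2) = (-24, -12, -12) = 6·(-4, -2, -2).

-4, -2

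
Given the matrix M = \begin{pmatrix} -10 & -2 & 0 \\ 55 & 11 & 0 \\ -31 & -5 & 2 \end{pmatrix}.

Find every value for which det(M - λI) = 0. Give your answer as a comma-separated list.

The characteristic polynomial is p(s) = det(sI - M).
Cofactor expansion gives p(s) = s^3 - 3s^2 + 2s.
Rational-root test: s = 2 gives p(2) = 0.
Dividing by (s - 2) leaves s^2 - s.
The quadratic factors as s·(s - 1).
Eigenvalues: 0, 1, 2.

0, 1, 2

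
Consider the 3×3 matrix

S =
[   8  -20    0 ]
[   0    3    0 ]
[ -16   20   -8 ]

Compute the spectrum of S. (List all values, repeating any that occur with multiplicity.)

Set up det(λI - S) = 0.
Expanding along the first row, p(λ) = λ^3 - 3λ^2 - 64λ + 192.
Try λ = -8: p(-8) = 0, so -8 is a root.
Factor out (λ + 8): p(λ) = (λ + 8)·(λ^2 - 11λ + 24).
The quadratic factors as (λ - 3)·(λ - 8).
Eigenvalues: -8, 3, 8.

-8, 3, 8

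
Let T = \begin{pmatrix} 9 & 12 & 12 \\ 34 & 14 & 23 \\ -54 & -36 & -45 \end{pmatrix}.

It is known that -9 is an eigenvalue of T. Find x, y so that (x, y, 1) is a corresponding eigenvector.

We need (T + 9I)v = 0.
T + 9I = [[18, 12, 12], [34, 23, 23], [-54, -36, -36]].
Row 1: (18)·x + (12)·y + (12)·1 = 0
Row 2: (34)·x + (23)·y + (23)·1 = 0
Row 3: (-54)·x + (-36)·y + (-36)·1 = 0
Solving gives x = 0, y = -1.
Check: T·(0, -1, 1) = (0, 9, -9) = -9·(0, -1, 1).

0, -1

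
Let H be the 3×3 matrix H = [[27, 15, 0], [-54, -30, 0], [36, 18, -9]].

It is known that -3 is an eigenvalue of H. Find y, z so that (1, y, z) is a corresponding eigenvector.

We need (H + 3I)v = 0.
H + 3I = [[30, 15, 0], [-54, -27, 0], [36, 18, -6]].
Row 1: (30)·1 + (15)·y + (0)·z = 0
Row 2: (-54)·1 + (-27)·y + (0)·z = 0
Row 3: (36)·1 + (18)·y + (-6)·z = 0
Solving gives y = -2, z = 0.
Check: H·(1, -2, 0) = (-3, 6, 0) = -3·(1, -2, 0).

-2, 0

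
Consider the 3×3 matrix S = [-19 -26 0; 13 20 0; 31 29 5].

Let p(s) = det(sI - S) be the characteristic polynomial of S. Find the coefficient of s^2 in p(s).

The coefficient of s^2 of det(sI - S) is −trace(S).
trace(S) = (-19) + (20) + (5) = 6, so the coefficient is -6.

-6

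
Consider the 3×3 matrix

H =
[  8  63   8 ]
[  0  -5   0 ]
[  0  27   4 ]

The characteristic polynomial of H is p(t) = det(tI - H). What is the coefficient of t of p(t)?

-28

p(t) = t^3 - 7t^2 - 28t + 160.
The coefficient of t is -28.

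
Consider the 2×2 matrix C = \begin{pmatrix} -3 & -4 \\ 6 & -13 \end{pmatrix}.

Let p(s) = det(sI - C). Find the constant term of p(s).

63

p(s) = s^2 + 16s + 63.
The constant term is 63.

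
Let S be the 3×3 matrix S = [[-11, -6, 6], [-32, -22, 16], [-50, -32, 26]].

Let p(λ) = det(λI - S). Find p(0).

-12

p(0) = det(0·I − S) = det(−S) = (−1)^3·det(S).
det(S) = 12, so p(0) = -12.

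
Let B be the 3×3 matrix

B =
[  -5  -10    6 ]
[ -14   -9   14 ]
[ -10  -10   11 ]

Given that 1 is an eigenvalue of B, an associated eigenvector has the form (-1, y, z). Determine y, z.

0, -1

We need (B - 1I)v = 0.
B - 1I = [[-6, -10, 6], [-14, -10, 14], [-10, -10, 10]].
Row 1: (-6)·-1 + (-10)·y + (6)·z = 0
Row 2: (-14)·-1 + (-10)·y + (14)·z = 0
Row 3: (-10)·-1 + (-10)·y + (10)·z = 0
Solving gives y = 0, z = -1.
Check: B·(-1, 0, -1) = (-1, 0, -1) = 1·(-1, 0, -1).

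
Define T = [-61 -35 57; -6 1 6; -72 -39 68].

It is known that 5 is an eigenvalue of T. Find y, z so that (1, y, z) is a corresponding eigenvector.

3, 3

We need (T - 5I)v = 0.
T - 5I = [[-66, -35, 57], [-6, -4, 6], [-72, -39, 63]].
Row 1: (-66)·1 + (-35)·y + (57)·z = 0
Row 2: (-6)·1 + (-4)·y + (6)·z = 0
Row 3: (-72)·1 + (-39)·y + (63)·z = 0
Solving gives y = 3, z = 3.
Check: T·(1, 3, 3) = (5, 15, 15) = 5·(1, 3, 3).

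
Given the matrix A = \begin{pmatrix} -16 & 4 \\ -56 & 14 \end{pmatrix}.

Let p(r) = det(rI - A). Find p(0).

p(0) = det(0·I − A) = det(−A) = (−1)^2·det(A).
det(A) = 0, so p(0) = 0.

0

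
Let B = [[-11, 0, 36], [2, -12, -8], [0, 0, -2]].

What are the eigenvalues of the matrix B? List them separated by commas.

The characteristic polynomial is p(λ) = det(λI - B).
Expanding the 3×3 determinant: p(λ) = λ^3 + 25λ^2 + 178λ + 264.
Rational-root test: λ = -2 gives p(-2) = 0.
Dividing by (λ + 2) leaves λ^2 + 23λ + 132.
The quadratic factors as (λ + 12)·(λ + 11).
Eigenvalues: -12, -11, -2.

-12, -11, -2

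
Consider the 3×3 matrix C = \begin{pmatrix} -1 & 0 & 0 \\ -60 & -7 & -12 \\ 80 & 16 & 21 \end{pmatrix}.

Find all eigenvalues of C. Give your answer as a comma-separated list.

Set up det(λI - C) = 0.
Expanding along the first row, p(λ) = λ^3 - 13λ^2 + 31λ + 45.
Since p(-1) = 0, λ = -1 is a root.
Dividing by (λ + 1) leaves λ^2 - 14λ + 45.
The quadratic factors as (λ - 5)·(λ - 9).
Eigenvalues: -1, 5, 9.

-1, 5, 9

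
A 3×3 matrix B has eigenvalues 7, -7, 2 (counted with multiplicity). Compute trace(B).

trace(B) is the sum of the eigenvalues: (7) + (-7) + (2) = 2.

2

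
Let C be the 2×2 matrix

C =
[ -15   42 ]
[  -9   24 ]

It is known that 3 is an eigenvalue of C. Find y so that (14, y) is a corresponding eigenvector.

6

We need (C - 3I)v = 0.
C - 3I = [[-18, 42], [-9, 21]].
Row 1: (-18)·14 + (42)·y = 0
Row 2: (-9)·14 + (21)·y = 0
Solving gives y = 6.
Check: C·(14, 6) = (42, 18) = 3·(14, 6).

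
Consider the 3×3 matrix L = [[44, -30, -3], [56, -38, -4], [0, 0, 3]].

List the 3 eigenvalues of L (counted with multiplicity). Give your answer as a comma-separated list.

2, 3, 4

Set up det(rI - L) = 0.
Expanding the 3×3 determinant: p(r) = r^3 - 9r^2 + 26r - 24.
Since p(4) = 0, r = 4 is a root.
Dividing by (r - 4) leaves r^2 - 5r + 6.
The quadratic factors as (r - 2)·(r - 3).
Eigenvalues: 2, 3, 4.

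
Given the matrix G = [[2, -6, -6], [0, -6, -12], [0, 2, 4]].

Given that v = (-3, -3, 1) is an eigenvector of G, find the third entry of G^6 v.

64

First find the eigenvalue: Gv = (6, 6, -2) = -2·(-3, -3, 1), so λ = -2.
Then G^6 v = λ^6·v = (-2)^6·(-3, -3, 1) = 64·(-3, -3, 1) = (-192, -192, 64).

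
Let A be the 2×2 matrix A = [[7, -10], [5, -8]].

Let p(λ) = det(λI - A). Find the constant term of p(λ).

-6

p(λ) = λ^2 + λ - 6.
The constant term is -6.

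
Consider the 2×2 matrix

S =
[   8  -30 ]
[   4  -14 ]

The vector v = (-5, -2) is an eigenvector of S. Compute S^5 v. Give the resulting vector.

First find the eigenvalue: Sv = (20, 8) = -4·(-5, -2), so λ = -4.
Then S^5 v = λ^5·v = (-4)^5·(-5, -2) = -1024·(-5, -2) = (5120, 2048).

(5120, 2048)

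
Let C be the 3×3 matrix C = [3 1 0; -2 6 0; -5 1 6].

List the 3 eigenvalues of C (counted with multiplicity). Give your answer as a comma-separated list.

4, 5, 6

Compute the characteristic polynomial p(r) = det(rI - C).
Cofactor expansion gives p(r) = r^3 - 15r^2 + 74r - 120.
Rational-root test: r = 4 gives p(4) = 0.
Factor out (r - 4): p(r) = (r - 4)·(r^2 - 11r + 30).
The quadratic factors as (r - 5)·(r - 6).
Eigenvalues: 4, 5, 6.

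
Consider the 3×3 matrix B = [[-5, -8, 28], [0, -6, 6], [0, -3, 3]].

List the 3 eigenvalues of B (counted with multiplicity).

-5, -3, 0

The characteristic polynomial is p(λ) = det(λI - B).
Cofactor expansion gives p(λ) = λ^3 + 8λ^2 + 15λ.
Rational-root test: λ = 0 gives p(0) = 0.
Factor out λ: p(λ) = λ·(λ^2 + 8λ + 15).
The quadratic factors as (λ + 5)·(λ + 3).
Eigenvalues: -5, -3, 0.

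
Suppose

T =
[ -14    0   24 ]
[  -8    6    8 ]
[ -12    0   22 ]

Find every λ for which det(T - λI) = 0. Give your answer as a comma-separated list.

The characteristic polynomial is p(lambda) = det(lambda·I - T).
Cofactor expansion gives p(lambda) = lambda^3 - 14·lambda^2 + 28·lambda + 120.
Since p(-2) = 0, lambda = -2 is a root.
Factor out (lambda + 2): p(lambda) = (lambda + 2)·(lambda^2 - 16·lambda + 60).
The quadratic factors as (lambda - 6)·(lambda - 10).
Eigenvalues: -2, 6, 10.

-2, 6, 10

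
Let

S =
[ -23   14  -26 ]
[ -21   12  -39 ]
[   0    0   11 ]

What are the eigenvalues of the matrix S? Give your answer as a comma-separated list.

The characteristic polynomial is p(lambda) = det(lambda·I - S).
Expanding along the first row, p(lambda) = lambda^3 - 103·lambda - 198.
Try lambda = 11: p(11) = 0, so 11 is a root.
Factor out (lambda - 11): p(lambda) = (lambda - 11)·(lambda^2 + 11·lambda + 18).
The quadratic factors as (lambda + 9)·(lambda + 2).
Eigenvalues: -9, -2, 11.

-9, -2, 11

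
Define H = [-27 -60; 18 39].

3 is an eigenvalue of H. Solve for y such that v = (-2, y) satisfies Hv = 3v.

We need (H - 3I)v = 0.
H - 3I = [[-30, -60], [18, 36]].
Row 1: (-30)·-2 + (-60)·y = 0
Row 2: (18)·-2 + (36)·y = 0
Solving gives y = 1.
Check: H·(-2, 1) = (-6, 3) = 3·(-2, 1).

1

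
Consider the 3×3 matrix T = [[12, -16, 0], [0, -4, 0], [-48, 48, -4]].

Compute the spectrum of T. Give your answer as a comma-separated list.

Compute the characteristic polynomial p(t) = det(tI - T).
Expanding the 3×3 determinant: p(t) = t^3 - 4t^2 - 80t - 192.
Since p(-4) = 0, t = -4 is a root.
Dividing by (t + 4) leaves t^2 - 8t - 48.
The quadratic factors as (t + 4)·(t - 12).
Eigenvalues: -4, -4, 12.

-4, -4, 12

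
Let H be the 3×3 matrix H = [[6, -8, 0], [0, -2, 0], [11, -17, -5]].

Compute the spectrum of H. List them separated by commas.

-5, -2, 6

The characteristic polynomial is p(lambda) = det(lambda·I - H).
Cofactor expansion gives p(lambda) = lambda^3 + lambda^2 - 32·lambda - 60.
Since p(-2) = 0, lambda = -2 is a root.
Dividing by (lambda + 2) leaves lambda^2 - lambda - 30.
The quadratic factors as (lambda + 5)·(lambda - 6).
Eigenvalues: -5, -2, 6.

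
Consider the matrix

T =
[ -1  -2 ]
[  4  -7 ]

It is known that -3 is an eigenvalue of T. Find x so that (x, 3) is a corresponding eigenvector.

3

We need (T + 3I)v = 0.
T + 3I = [[2, -2], [4, -4]].
Row 1: (2)·x + (-2)·3 = 0
Row 2: (4)·x + (-4)·3 = 0
Solving gives x = 3.
Check: T·(3, 3) = (-9, -9) = -3·(3, 3).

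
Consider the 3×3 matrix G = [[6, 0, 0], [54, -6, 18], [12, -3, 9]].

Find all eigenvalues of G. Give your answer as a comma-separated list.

0, 3, 6

Set up det(sI - G) = 0.
Expanding the 3×3 determinant: p(s) = s^3 - 9s^2 + 18s.
Since p(3) = 0, s = 3 is a root.
Dividing by (s - 3) leaves s^2 - 6s.
The quadratic factors as s·(s - 6).
Eigenvalues: 0, 3, 6.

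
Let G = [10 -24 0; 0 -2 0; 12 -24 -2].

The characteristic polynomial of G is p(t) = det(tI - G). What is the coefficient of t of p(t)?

-36

p(t) = t^3 - 6t^2 - 36t - 40.
The coefficient of t is -36.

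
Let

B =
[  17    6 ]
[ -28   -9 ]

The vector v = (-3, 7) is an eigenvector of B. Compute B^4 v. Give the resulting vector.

(-243, 567)

First find the eigenvalue: Bv = (-9, 21) = 3·(-3, 7), so λ = 3.
Then B^4 v = λ^4·v = 3^4·(-3, 7) = 81·(-3, 7) = (-243, 567).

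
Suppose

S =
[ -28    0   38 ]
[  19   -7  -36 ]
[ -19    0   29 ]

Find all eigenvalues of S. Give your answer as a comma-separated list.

The characteristic polynomial is p(λ) = det(λI - S).
Cofactor expansion gives p(λ) = λ^3 + 6λ^2 - 97λ - 630.
Since p(10) = 0, λ = 10 is a root.
Factor out (λ - 10): p(λ) = (λ - 10)·(λ^2 + 16λ + 63).
The quadratic factors as (λ + 9)·(λ + 7).
Eigenvalues: -9, -7, 10.

-9, -7, 10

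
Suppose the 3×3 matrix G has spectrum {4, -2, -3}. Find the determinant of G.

24

det(G) is the product of the eigenvalues: (4) · (-2) · (-3) = 24.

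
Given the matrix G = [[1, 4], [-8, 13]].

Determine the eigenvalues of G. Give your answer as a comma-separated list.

5, 9

det(G - μI) = (1 - μ)(13 - μ) - (4)·(-8) = μ^2 - 14μ + 45.
This factors as (μ - 5)·(μ - 9) = 0.
Eigenvalues: 5, 9.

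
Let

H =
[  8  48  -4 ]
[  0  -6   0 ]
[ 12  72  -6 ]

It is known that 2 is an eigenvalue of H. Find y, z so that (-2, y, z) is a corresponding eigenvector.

We need (H - 2I)v = 0.
H - 2I = [[6, 48, -4], [0, -8, 0], [12, 72, -8]].
Row 1: (6)·-2 + (48)·y + (-4)·z = 0
Row 2: (0)·-2 + (-8)·y + (0)·z = 0
Row 3: (12)·-2 + (72)·y + (-8)·z = 0
Solving gives y = 0, z = -3.
Check: H·(-2, 0, -3) = (-4, 0, -6) = 2·(-2, 0, -3).

0, -3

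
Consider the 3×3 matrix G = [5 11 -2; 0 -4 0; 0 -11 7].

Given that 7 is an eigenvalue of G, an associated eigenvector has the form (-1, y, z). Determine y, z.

0, 1

We need (G - 7I)v = 0.
G - 7I = [[-2, 11, -2], [0, -11, 0], [0, -11, 0]].
Row 1: (-2)·-1 + (11)·y + (-2)·z = 0
Row 2: (0)·-1 + (-11)·y + (0)·z = 0
Row 3: (0)·-1 + (-11)·y + (0)·z = 0
Solving gives y = 0, z = 1.
Check: G·(-1, 0, 1) = (-7, 0, 7) = 7·(-1, 0, 1).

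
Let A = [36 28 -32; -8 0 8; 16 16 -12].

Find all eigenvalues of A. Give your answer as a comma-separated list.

4, 8, 12

Set up det(lambda·I - A) = 0.
Cofactor expansion gives p(lambda) = lambda^3 - 24·lambda^2 + 176·lambda - 384.
Since p(12) = 0, lambda = 12 is a root.
Dividing by (lambda - 12) leaves lambda^2 - 12·lambda + 32.
The quadratic factors as (lambda - 4)·(lambda - 8).
Eigenvalues: 4, 8, 12.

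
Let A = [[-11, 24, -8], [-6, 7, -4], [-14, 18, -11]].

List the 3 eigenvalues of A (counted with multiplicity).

The characteristic polynomial is p(r) = det(rI - A).
Cofactor expansion gives p(r) = r^3 + 15r^2 + 71r + 105.
Since p(-7) = 0, r = -7 is a root.
Factor out (r + 7): p(r) = (r + 7)·(r^2 + 8r + 15).
The quadratic factors as (r + 5)·(r + 3).
Eigenvalues: -7, -5, -3.

-7, -5, -3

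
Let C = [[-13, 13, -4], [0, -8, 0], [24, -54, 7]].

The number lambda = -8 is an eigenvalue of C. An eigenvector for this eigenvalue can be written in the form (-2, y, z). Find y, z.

-2, -4

We need (C + 8I)v = 0.
C + 8I = [[-5, 13, -4], [0, 0, 0], [24, -54, 15]].
Row 1: (-5)·-2 + (13)·y + (-4)·z = 0
Row 2: (0)·-2 + (0)·y + (0)·z = 0
Row 3: (24)·-2 + (-54)·y + (15)·z = 0
Solving gives y = -2, z = -4.
Check: C·(-2, -2, -4) = (16, 16, 32) = -8·(-2, -2, -4).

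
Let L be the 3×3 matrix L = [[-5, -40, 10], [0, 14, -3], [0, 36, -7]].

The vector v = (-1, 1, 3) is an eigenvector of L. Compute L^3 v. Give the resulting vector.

(-125, 125, 375)

First find the eigenvalue: Lv = (-5, 5, 15) = 5·(-1, 1, 3), so λ = 5.
Then L^3 v = λ^3·v = 5^3·(-1, 1, 3) = 125·(-1, 1, 3) = (-125, 125, 375).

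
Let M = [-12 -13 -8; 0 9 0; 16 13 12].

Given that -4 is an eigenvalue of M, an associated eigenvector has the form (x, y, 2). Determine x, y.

-2, 0

We need (M + 4I)v = 0.
M + 4I = [[-8, -13, -8], [0, 13, 0], [16, 13, 16]].
Row 1: (-8)·x + (-13)·y + (-8)·2 = 0
Row 2: (0)·x + (13)·y + (0)·2 = 0
Row 3: (16)·x + (13)·y + (16)·2 = 0
Solving gives x = -2, y = 0.
Check: M·(-2, 0, 2) = (8, 0, -8) = -4·(-2, 0, 2).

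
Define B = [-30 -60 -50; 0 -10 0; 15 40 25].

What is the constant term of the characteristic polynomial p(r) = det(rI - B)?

0

p(0) = det(0·I − B) = det(−B) = (−1)^3·det(B).
det(B) = 0, so p(0) = 0.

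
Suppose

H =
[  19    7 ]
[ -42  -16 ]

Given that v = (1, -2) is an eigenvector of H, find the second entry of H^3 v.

-250

First find the eigenvalue: Hv = (5, -10) = 5·(1, -2), so λ = 5.
Then H^3 v = λ^3·v = 5^3·(1, -2) = 125·(1, -2) = (125, -250).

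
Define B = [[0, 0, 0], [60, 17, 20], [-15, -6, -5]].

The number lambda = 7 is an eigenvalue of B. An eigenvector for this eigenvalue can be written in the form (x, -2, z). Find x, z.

We need (B - 7I)v = 0.
B - 7I = [[-7, 0, 0], [60, 10, 20], [-15, -6, -12]].
Row 1: (-7)·x + (0)·-2 + (0)·z = 0
Row 2: (60)·x + (10)·-2 + (20)·z = 0
Row 3: (-15)·x + (-6)·-2 + (-12)·z = 0
Solving gives x = 0, z = 1.
Check: B·(0, -2, 1) = (0, -14, 7) = 7·(0, -2, 1).

0, 1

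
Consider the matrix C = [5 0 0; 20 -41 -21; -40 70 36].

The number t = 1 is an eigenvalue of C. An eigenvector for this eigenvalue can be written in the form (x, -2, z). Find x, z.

We need (C - 1I)v = 0.
C - 1I = [[4, 0, 0], [20, -42, -21], [-40, 70, 35]].
Row 1: (4)·x + (0)·-2 + (0)·z = 0
Row 2: (20)·x + (-42)·-2 + (-21)·z = 0
Row 3: (-40)·x + (70)·-2 + (35)·z = 0
Solving gives x = 0, z = 4.
Check: C·(0, -2, 4) = (0, -2, 4) = 1·(0, -2, 4).

0, 4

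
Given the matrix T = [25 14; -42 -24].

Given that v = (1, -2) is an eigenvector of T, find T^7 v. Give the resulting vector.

(-2187, 4374)

First find the eigenvalue: Tv = (-3, 6) = -3·(1, -2), so λ = -3.
Then T^7 v = λ^7·v = (-3)^7·(1, -2) = -2187·(1, -2) = (-2187, 4374).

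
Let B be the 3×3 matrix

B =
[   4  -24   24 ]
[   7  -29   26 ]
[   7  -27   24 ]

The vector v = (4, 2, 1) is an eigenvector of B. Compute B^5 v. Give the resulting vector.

(-128, -64, -32)

First find the eigenvalue: Bv = (-8, -4, -2) = -2·(4, 2, 1), so λ = -2.
Then B^5 v = λ^5·v = (-2)^5·(4, 2, 1) = -32·(4, 2, 1) = (-128, -64, -32).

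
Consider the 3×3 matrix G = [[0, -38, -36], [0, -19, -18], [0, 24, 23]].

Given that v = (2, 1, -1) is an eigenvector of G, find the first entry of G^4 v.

First find the eigenvalue: Gv = (-2, -1, 1) = -1·(2, 1, -1), so λ = -1.
Then G^4 v = λ^4·v = (-1)^4·(2, 1, -1) = 1·(2, 1, -1) = (2, 1, -1).

2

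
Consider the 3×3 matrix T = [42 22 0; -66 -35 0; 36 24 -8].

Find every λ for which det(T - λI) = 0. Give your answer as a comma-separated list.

-8, -2, 9

Compute the characteristic polynomial p(t) = det(tI - T).
Expanding along the first row, p(t) = t^3 + t^2 - 74t - 144.
Rational-root test: t = -2 gives p(-2) = 0.
Factor out (t + 2): p(t) = (t + 2)·(t^2 - t - 72).
The quadratic factors as (t + 8)·(t - 9).
Eigenvalues: -8, -2, 9.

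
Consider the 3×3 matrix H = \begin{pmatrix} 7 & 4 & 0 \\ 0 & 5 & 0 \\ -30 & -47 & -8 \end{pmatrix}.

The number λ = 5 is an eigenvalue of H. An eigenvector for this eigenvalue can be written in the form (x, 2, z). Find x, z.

-4, 2

We need (H - 5I)v = 0.
H - 5I = [[2, 4, 0], [0, 0, 0], [-30, -47, -13]].
Row 1: (2)·x + (4)·2 + (0)·z = 0
Row 2: (0)·x + (0)·2 + (0)·z = 0
Row 3: (-30)·x + (-47)·2 + (-13)·z = 0
Solving gives x = -4, z = 2.
Check: H·(-4, 2, 2) = (-20, 10, 10) = 5·(-4, 2, 2).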